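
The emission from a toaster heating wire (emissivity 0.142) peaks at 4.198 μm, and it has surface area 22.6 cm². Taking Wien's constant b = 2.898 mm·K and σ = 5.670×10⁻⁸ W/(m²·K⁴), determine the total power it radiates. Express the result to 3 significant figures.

Wien's law: T = b/λ_max = 2.898×10⁻³/4.198×10⁻⁶ = 690.329 K.
Area A = 22.6 cm² = 2.26×10⁻³ m².
Then P = εσAT⁴ = 0.142×5.670×10⁻⁸×2.26×10⁻³×(690.329)⁴ = 4.13 W.

P ≈ 4.13 W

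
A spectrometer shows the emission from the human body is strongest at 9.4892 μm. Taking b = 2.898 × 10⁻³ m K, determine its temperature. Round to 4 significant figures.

Wien's law gives T = b/λ_max = (2.898×10⁻³ m·K)/(9.4892×10⁻⁶ m) = 305.4 K.

T ≈ 305.4 K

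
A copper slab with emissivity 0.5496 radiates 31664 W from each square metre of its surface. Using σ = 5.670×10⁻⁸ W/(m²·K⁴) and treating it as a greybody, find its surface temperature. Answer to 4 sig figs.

T ≈ 1004 K

I = εσT⁴, so T = (I/εσ)^(1/4) = (31664/(0.5496×5.670×10⁻⁸))^(1/4) = 1004 K.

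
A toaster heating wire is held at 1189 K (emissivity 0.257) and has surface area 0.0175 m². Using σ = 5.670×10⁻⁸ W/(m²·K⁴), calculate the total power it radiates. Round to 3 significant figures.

Area A = 0.0175 m².
P = εσAT⁴ = 0.257 × 5.670×10⁻⁸ × 0.0175 × (1189)⁴ = 510 W.

P ≈ 510 W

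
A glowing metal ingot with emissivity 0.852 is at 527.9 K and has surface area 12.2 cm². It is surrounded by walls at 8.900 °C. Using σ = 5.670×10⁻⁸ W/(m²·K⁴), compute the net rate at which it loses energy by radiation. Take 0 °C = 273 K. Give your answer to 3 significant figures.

Surroundings: T = 8.900 °C + 273 = 281.900 K.
Area A = 12.2 cm² = 1.22×10⁻³ m².
Net radiated power P_net = εσA(T⁴ − T₀⁴) = 0.852×5.670×10⁻⁸×1.22×10⁻³×(527.9⁴ − 281.900⁴).
T⁴ − T₀⁴ = 7.76617×10¹⁰ − 6.31510×10⁹ = 7.13466×10¹⁰ K⁴, so P_net = 4.20 W.

Net loss ≈ 4.20 W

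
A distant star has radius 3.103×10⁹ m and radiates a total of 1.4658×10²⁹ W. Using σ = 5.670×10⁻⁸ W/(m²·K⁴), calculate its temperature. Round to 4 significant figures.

T ≈ 1.209×10⁴ K

Surface area A = 4πR² = 4π(3.103×10⁹ m)² = 1.20997×10²⁰ m².
P = σAT⁴ ⇒ T = (P/(σA))^(1/4) = (1.4658×10²⁹/(5.670×10⁻⁸×1.20997×10²⁰))^(1/4) = 1.209×10⁴ K.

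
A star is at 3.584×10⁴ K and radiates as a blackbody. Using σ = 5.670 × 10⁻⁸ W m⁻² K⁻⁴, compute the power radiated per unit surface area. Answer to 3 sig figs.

Stefan–Boltzmann: I = σT⁴ = 5.670×10⁻⁸ × (3.584×10⁴)⁴ = 9.36×10¹⁰ W/m².

I ≈ 9.36×10¹⁰ W/m²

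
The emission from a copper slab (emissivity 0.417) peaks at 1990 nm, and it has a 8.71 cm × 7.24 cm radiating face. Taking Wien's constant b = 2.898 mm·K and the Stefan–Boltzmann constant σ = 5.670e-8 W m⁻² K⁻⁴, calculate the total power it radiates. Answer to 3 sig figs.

Wien's law: T = b/λ_max = 2.898×10⁻³/1.990×10⁻⁶ = 1456.28 K.
Area A = 0.0871 × 0.0724 = 6.30604×10⁻³ m².
Then P = εσAT⁴ = 0.417×5.670×10⁻⁸×6.30604×10⁻³×(1456.28)⁴ = 671 W.

P ≈ 671 W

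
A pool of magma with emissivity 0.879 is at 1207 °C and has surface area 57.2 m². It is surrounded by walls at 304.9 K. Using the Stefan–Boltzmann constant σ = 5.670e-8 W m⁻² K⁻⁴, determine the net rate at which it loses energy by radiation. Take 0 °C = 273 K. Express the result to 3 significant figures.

Net loss ≈ 1.37×10⁷ W

T = 1207 °C + 273 = 1480 K.
Area A = 57.2 m².
Net radiated power P_net = εσA(T⁴ − T₀⁴) = 0.879×5.670×10⁻⁸×57.2×(1480⁴ − 304.9⁴).
T⁴ − T₀⁴ = 4.79785×10¹² − 8.64231×10⁹ = 4.78921×10¹² K⁴, so P_net = 1.37×10⁷ W.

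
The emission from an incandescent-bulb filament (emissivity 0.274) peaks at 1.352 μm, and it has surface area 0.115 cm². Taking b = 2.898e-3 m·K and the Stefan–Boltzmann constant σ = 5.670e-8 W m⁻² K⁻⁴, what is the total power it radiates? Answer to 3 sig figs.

P ≈ 3.77 W

Wien's law: T = b/λ_max = 2.898×10⁻³/1.352×10⁻⁶ = 2143.49 K.
Area A = 0.115 cm² = 1.15×10⁻⁵ m².
Then P = εσAT⁴ = 0.274×5.670×10⁻⁸×1.15×10⁻⁵×(2143.49)⁴ = 3.77 W.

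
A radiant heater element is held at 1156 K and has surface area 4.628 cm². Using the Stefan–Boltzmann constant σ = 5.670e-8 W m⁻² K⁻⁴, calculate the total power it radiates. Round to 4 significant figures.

Area A = 4.628 cm² = 4.628×10⁻⁴ m².
P = σAT⁴ = 5.670×10⁻⁸ × 4.628×10⁻⁴ × (1156)⁴ = 46.86 W.

P ≈ 46.86 W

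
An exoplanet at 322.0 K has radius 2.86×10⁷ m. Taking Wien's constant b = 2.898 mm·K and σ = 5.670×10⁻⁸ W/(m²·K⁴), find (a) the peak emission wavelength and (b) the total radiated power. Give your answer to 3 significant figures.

(a) λ_max = b/T = 2.898×10⁻³/322.0 = 9.000×10⁻⁶ m = 9.00 μm.
Surface area A = 4πR² = 4π(2.86×10⁷ m)² = 1.02788×10¹⁶ m².
(b) P = σAT⁴ = 5.670×10⁻⁸×1.02788×10¹⁶×(322.0)⁴ = 6.27×10¹⁸ W.

λ_max ≈ 9.00 μm; P ≈ 6.27×10¹⁸ W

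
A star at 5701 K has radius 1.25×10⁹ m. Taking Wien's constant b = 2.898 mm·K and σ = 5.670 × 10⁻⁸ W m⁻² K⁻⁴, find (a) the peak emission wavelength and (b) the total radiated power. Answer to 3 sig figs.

(a) λ_max = b/T = 2.898×10⁻³/5701 = 5.083×10⁻⁷ m = 508 nm.
Surface area A = 4πR² = 4π(1.25×10⁹ m)² = 1.96350×10¹⁹ m².
(b) P = σAT⁴ = 5.670×10⁻⁸×1.96350×10¹⁹×(5701)⁴ = 1.18×10²⁷ W.

λ_max ≈ 508 nm; P ≈ 1.18×10²⁷ W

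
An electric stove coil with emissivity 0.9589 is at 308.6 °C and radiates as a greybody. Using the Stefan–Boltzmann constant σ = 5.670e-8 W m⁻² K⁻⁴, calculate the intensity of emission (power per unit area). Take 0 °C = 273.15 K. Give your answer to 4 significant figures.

T = 308.6 °C + 273.15 = 581.75 K.
Stefan–Boltzmann: I = εσT⁴ = 0.9589 × 5.670×10⁻⁸ × (581.75)⁴ = 6227 W/m².

I ≈ 6227 W/m²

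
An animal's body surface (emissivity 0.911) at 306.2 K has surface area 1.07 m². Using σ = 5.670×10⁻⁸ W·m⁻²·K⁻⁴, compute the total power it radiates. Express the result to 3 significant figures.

Area A = 1.07 m².
P = εσAT⁴ = 0.911 × 5.670×10⁻⁸ × 1.07 × (306.2)⁴ = 486 W.

P ≈ 486 W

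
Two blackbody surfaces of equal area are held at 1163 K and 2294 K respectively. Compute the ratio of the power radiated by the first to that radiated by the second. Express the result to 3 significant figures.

With equal areas, P₁/P₂ = (T₁/T₂)⁴ = (1163/2294)⁴ = 0.0661.

P₁/P₂ ≈ 0.0661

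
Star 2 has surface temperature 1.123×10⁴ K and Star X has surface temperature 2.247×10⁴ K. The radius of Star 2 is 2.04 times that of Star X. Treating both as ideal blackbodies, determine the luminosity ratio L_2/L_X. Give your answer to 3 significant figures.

L_2/L_X ≈ 0.260

L ∝ R²T⁴, so L_2/L_X = (R_2/R_X)²(T_2/T_X)⁴ = (2.04)² × (1.123×10⁴/2.247×10⁴)⁴ = 4.1616 × 0.0623888 = 0.260.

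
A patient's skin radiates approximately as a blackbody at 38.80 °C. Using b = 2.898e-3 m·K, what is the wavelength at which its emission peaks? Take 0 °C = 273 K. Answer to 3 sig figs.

λ_max ≈ 9.29 μm

T = 38.80 °C + 273 = 311.80 K.
Wien's displacement law: λ_max = b/T = (2.898×10⁻³ m·K)/(311.80 K) = 9.294×10⁻⁶ m.
That is 9.29 μm, in the infrared range.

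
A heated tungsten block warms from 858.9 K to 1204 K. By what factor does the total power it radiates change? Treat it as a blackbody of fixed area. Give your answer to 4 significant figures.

P ∝ T⁴, so P₂/P₁ = (T₂/T₁)⁴ = (1204/858.9)⁴ = (1.40179)⁴ = 3.861.

P₂/P₁ ≈ 3.861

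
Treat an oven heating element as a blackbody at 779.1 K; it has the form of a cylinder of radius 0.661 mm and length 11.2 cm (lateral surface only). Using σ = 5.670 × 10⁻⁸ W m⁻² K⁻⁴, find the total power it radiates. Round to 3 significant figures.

P ≈ 9.72 W

Lateral area A = 2πrL = 2π×6.61×10⁻⁴×0.112 = 4.65157×10⁻⁴ m².
P = σAT⁴ = 5.670×10⁻⁸ × 4.65157×10⁻⁴ × (779.1)⁴ = 9.72 W.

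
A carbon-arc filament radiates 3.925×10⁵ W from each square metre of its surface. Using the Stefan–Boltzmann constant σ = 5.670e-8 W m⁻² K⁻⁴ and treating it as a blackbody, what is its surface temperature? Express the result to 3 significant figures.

I = σT⁴, so T = (I/σ)^(1/4) = (3.925×10⁵/(5.670×10⁻⁸))^(1/4) = 1.62×10³ K.

T ≈ 1.62×10³ K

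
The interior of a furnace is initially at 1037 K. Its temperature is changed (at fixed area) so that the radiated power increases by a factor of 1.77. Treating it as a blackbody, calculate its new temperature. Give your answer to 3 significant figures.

P ∝ T⁴, so T₂/T₁ = (P₂/P₁)^(1/4) = (1.77)^(1/4) = 1.15344.
T₂ = 1037 × 1.15344 = 1.20×10³ K.

T₂ ≈ 1.20×10³ K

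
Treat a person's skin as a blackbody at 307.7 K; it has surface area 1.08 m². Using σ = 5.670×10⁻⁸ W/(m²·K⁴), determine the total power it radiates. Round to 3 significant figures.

Area A = 1.08 m².
P = σAT⁴ = 5.670×10⁻⁸ × 1.08 × (307.7)⁴ = 549 W.

P ≈ 549 W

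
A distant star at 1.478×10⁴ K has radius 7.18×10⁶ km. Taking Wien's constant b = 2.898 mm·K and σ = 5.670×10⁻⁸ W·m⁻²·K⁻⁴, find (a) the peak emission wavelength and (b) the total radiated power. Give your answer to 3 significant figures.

(a) λ_max = b/T = 2.898×10⁻³/1.478×10⁴ = 1.961×10⁻⁷ m = 196 nm.
Surface area A = 4πR² = 4π(7.18×10⁹ m)² = 6.47827×10²⁰ m².
(b) P = σAT⁴ = 5.670×10⁻⁸×6.47827×10²⁰×(1.478×10⁴)⁴ = 1.75×10³⁰ W.

λ_max ≈ 196 nm; P ≈ 1.75×10³⁰ W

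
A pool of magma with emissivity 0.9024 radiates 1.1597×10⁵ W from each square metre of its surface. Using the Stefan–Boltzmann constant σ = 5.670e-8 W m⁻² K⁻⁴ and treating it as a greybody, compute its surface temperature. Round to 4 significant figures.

T ≈ 1227 K

I = εσT⁴, so T = (I/εσ)^(1/4) = (1.1597×10⁵/(0.9024×5.670×10⁻⁸))^(1/4) = 1227 K.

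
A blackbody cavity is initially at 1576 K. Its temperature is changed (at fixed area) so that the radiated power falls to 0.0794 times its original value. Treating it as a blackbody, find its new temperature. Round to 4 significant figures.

P ∝ T⁴, so T₂/T₁ = (P₂/P₁)^(1/4) = (0.0794)^(1/4) = 0.530830.
T₂ = 1576 × 0.530830 = 836.6 K.

T₂ ≈ 836.6 K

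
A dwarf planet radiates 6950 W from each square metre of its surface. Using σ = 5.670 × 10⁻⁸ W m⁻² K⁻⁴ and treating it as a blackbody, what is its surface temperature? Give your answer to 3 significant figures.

T ≈ 592 K

I = σT⁴, so T = (I/σ)^(1/4) = (6950/(5.670×10⁻⁸))^(1/4) = 592 K.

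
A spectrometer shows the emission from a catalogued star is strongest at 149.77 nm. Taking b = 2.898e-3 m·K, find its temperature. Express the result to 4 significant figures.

T ≈ 1.935×10⁴ K

Wien's law gives T = b/λ_max = (2.898×10⁻³ m·K)/(1.4977×10⁻⁷ m) = 1.935×10⁴ K.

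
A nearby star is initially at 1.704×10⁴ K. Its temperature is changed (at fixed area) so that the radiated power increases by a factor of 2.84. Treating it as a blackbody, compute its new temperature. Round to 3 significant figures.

T₂ ≈ 2.21×10⁴ K

P ∝ T⁴, so T₂/T₁ = (P₂/P₁)^(1/4) = (2.84)^(1/4) = 1.29816.
T₂ = 1.704×10⁴ × 1.29816 = 2.21×10⁴ K.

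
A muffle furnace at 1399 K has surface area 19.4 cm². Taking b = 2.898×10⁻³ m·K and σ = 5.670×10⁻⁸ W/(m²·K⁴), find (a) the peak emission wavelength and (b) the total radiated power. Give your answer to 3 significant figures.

λ_max ≈ 2.07×10³ nm; P ≈ 421 W

(a) λ_max = b/T = 2.898×10⁻³/1399 = 2.071×10⁻⁶ m = 2.07×10³ nm.
Area A = 19.4 cm² = 1.94×10⁻³ m².
(b) P = σAT⁴ = 5.670×10⁻⁸×1.94×10⁻³×(1399)⁴ = 421 W.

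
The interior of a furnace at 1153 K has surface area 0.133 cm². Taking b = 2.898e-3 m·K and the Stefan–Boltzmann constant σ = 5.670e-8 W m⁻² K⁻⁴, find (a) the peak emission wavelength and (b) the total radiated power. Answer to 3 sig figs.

λ_max ≈ 2.51 μm; P ≈ 1.33 W

(a) λ_max = b/T = 2.898×10⁻³/1153 = 2.513×10⁻⁶ m = 2.51 μm.
Area A = 0.133 cm² = 1.33×10⁻⁵ m².
(b) P = σAT⁴ = 5.670×10⁻⁸×1.33×10⁻⁵×(1153)⁴ = 1.33 W.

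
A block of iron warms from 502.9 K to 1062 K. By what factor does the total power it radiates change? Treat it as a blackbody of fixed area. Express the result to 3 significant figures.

P₂/P₁ ≈ 19.9

P ∝ T⁴, so P₂/P₁ = (T₂/T₁)⁴ = (1062/502.9)⁴ = (2.11175)⁴ = 19.9.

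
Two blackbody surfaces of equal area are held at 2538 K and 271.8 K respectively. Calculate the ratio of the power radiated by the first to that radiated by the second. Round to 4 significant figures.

P₁/P₂ ≈ 7603

With equal areas, P₁/P₂ = (T₁/T₂)⁴ = (2538/271.8)⁴ = 7603.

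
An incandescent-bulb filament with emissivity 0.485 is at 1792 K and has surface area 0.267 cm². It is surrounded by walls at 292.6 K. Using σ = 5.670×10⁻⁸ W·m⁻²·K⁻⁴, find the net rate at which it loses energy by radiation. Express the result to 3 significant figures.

Area A = 0.267 cm² = 2.67×10⁻⁵ m².
Net radiated power P_net = εσA(T⁴ − T₀⁴) = 0.485×5.670×10⁻⁸×2.67×10⁻⁵×(1792⁴ − 292.6⁴).
T⁴ − T₀⁴ = 1.03122×10¹³ − 7.32989×10⁹ = 1.03049×10¹³ K⁴, so P_net = 7.57 W.

Net loss ≈ 7.57 W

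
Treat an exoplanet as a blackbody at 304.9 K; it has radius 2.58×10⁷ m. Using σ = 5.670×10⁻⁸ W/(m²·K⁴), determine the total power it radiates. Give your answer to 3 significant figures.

Surface area A = 4πR² = 4π(2.58×10⁷ m)² = 8.36468×10¹⁵ m².
P = σAT⁴ = 5.670×10⁻⁸ × 8.36468×10¹⁵ × (304.9)⁴ = 4.10×10¹⁸ W.

P ≈ 4.10×10¹⁸ W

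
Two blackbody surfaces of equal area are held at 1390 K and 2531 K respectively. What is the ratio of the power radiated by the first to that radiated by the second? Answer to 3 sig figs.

P₁/P₂ ≈ 0.0910

With equal areas, P₁/P₂ = (T₁/T₂)⁴ = (1390/2531)⁴ = 0.0910.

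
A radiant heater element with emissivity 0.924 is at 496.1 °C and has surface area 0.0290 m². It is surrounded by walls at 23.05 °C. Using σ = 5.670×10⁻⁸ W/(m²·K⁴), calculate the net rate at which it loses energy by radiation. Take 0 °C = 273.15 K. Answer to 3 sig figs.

T = 496.1 °C + 273.15 = 769.25 K.
Surroundings: T = 23.05 °C + 273.15 = 296.20 K.
Area A = 0.0290 m².
Net radiated power P_net = εσA(T⁴ − T₀⁴) = 0.924×5.670×10⁻⁸×0.0290×(769.25⁴ − 296.20⁴).
T⁴ − T₀⁴ = 3.50163×10¹¹ − 7.69733×10⁹ = 3.42466×10¹¹ K⁴, so P_net = 520 W.

Net loss ≈ 520 W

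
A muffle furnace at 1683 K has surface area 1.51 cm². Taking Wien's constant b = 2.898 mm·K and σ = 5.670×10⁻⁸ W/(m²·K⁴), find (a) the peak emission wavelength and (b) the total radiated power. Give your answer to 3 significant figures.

λ_max ≈ 1.72 μm; P ≈ 68.7 W

(a) λ_max = b/T = 2.898×10⁻³/1683 = 1.722×10⁻⁶ m = 1.72 μm.
Area A = 1.51 cm² = 1.51×10⁻⁴ m².
(b) P = σAT⁴ = 5.670×10⁻⁸×1.51×10⁻⁴×(1683)⁴ = 68.7 W.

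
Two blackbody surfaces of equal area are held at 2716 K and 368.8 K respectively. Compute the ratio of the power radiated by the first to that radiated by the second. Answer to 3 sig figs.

With equal areas, P₁/P₂ = (T₁/T₂)⁴ = (2716/368.8)⁴ = 2.94×10³.

P₁/P₂ ≈ 2.94×10³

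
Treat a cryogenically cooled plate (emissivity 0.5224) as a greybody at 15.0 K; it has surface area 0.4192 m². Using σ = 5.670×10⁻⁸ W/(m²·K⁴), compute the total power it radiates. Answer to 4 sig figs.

Area A = 0.4192 m².
P = εσAT⁴ = 0.5224 × 5.670×10⁻⁸ × 0.4192 × (15.0)⁴ = 6.286×10⁻⁴ W.

P ≈ 6.286×10⁻⁴ W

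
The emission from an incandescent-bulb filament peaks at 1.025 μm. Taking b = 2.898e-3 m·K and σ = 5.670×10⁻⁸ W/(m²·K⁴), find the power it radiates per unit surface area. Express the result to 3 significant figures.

I ≈ 3.62×10⁶ W/m²

Wien's law: T = b/λ_max = 2.898×10⁻³/1.025×10⁻⁶ = 2827.32 K.
Then I = σT⁴ = 5.670×10⁻⁸×(2827.32)⁴ = 3.62×10⁶ W/m².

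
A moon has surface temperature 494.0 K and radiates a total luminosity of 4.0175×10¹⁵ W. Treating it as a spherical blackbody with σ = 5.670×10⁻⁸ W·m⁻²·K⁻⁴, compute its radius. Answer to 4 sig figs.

L = 4πR²σT⁴ ⇒ R = √(L/(4πσT⁴)).
σT⁴ = 3376.69 W/m², so R = √(4.0175×10¹⁵/(4π×3376.69)) = 3.077×10⁵ m.

R ≈ 3.077×10⁵ m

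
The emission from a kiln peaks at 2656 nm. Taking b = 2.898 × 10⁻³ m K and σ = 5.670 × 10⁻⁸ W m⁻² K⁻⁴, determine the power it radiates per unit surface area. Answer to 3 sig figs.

Wien's law: T = b/λ_max = 2.898×10⁻³/2.656×10⁻⁶ = 1091.11 K.
Then I = σT⁴ = 5.670×10⁻⁸×(1091.11)⁴ = 8.04×10⁴ W/m².

I ≈ 8.04×10⁴ W/m²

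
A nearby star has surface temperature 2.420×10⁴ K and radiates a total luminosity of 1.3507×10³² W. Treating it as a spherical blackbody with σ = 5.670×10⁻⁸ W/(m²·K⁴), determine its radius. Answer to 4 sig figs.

R ≈ 2.351×10¹⁰ m

L = 4πR²σT⁴ ⇒ R = √(L/(4πσT⁴)).
σT⁴ = 1.94466×10¹⁰ W/m², so R = √(1.3507×10³²/(4π×1.94466×10¹⁰)) = 2.351×10¹⁰ m.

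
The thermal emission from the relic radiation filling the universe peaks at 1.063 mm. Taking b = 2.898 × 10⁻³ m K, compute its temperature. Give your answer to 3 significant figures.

T ≈ 2.73 K

Wien's law gives T = b/λ_max = (2.898×10⁻³ m·K)/(1.063×10⁻³ m) = 2.73 K.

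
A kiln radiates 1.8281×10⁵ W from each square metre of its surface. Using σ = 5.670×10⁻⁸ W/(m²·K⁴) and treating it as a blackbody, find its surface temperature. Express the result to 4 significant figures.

I = σT⁴, so T = (I/σ)^(1/4) = (1.8281×10⁵/(5.670×10⁻⁸))^(1/4) = 1340 K.

T ≈ 1340 K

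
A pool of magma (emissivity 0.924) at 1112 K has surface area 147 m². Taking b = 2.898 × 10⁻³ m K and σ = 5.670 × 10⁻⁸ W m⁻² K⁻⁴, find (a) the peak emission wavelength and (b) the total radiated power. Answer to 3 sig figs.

(a) λ_max = b/T = 2.898×10⁻³/1112 = 2.606×10⁻⁶ m = 2.61×10³ nm.
Area A = 147 m².
(b) P = εσAT⁴ = 0.924×5.670×10⁻⁸×147×(1112)⁴ = 1.18×10⁷ W.

λ_max ≈ 2.61×10³ nm; P ≈ 1.18×10⁷ W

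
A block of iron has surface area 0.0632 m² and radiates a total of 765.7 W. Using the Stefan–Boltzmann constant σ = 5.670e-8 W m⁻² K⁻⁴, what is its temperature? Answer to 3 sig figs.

T ≈ 680 K

Area A = 0.0632 m².
P = σAT⁴ ⇒ T = (P/(σA))^(1/4) = (765.7/(5.670×10⁻⁸×0.0632))^(1/4) = 680 K.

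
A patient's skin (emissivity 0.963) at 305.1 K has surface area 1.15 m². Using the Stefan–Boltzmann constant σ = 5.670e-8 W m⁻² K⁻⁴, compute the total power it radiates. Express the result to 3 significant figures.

Area A = 1.15 m².
P = εσAT⁴ = 0.963 × 5.670×10⁻⁸ × 1.15 × (305.1)⁴ = 544 W.

P ≈ 544 W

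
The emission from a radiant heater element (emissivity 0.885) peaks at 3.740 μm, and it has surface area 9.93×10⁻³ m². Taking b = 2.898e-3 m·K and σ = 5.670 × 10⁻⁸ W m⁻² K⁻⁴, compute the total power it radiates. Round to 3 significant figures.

P ≈ 180 W

Wien's law: T = b/λ_max = 2.898×10⁻³/3.740×10⁻⁶ = 774.866 K.
Area A = 9.93×10⁻³ m².
Then P = εσAT⁴ = 0.885×5.670×10⁻⁸×9.93×10⁻³×(774.866)⁴ = 180 W.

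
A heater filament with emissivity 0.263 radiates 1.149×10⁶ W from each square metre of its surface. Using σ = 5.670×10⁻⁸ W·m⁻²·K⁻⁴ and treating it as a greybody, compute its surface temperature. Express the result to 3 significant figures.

T ≈ 2.96×10³ K

I = εσT⁴, so T = (I/εσ)^(1/4) = (1.149×10⁶/(0.263×5.670×10⁻⁸))^(1/4) = 2.96×10³ K.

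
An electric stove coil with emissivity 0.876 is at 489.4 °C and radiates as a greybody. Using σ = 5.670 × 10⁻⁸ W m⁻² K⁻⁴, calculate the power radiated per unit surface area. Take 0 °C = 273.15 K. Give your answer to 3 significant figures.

T = 489.4 °C + 273.15 = 762.55 K.
Stefan–Boltzmann: I = εσT⁴ = 0.876 × 5.670×10⁻⁸ × (762.55)⁴ = 1.68×10⁴ W/m².

I ≈ 1.68×10⁴ W/m²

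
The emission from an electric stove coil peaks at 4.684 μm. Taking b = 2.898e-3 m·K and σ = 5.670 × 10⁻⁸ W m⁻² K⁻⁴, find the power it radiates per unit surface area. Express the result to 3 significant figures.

I ≈ 8.31×10³ W/m²

Wien's law: T = b/λ_max = 2.898×10⁻³/4.684×10⁻⁶ = 618.702 K.
Then I = σT⁴ = 5.670×10⁻⁸×(618.702)⁴ = 8.31×10³ W/m².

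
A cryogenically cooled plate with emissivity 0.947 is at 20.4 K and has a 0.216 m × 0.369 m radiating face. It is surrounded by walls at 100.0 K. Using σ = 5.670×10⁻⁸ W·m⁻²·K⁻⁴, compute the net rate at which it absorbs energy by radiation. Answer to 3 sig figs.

Net gain ≈ 0.427 W

Area A = 0.216 × 0.369 = 0.079704 m².
Net radiated power P_net = εσA(T⁴ − T₀⁴) = 0.947×5.670×10⁻⁸×0.079704×(20.4⁴ − 100.0⁴).
T⁴ − T₀⁴ = 1.73189×10⁵ − 1.00000×10⁸ = -9.98268×10⁷ K⁴, so P_net = -0.427 W — negative, meaning a net gain of 0.427 W.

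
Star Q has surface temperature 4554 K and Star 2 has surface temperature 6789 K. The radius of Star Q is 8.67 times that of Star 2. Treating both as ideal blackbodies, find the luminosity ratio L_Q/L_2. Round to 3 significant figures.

L_Q/L_2 ≈ 15.2

L ∝ R²T⁴, so L_Q/L_2 = (R_Q/R_2)²(T_Q/T_2)⁴ = (8.67)² × (4554/6789)⁴ = 75.1689 × 0.202464 = 15.2.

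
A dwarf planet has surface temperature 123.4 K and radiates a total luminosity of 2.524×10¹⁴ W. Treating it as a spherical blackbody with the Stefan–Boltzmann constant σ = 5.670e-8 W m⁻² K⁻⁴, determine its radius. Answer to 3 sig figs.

L = 4πR²σT⁴ ⇒ R = √(L/(4πσT⁴)).
σT⁴ = 13.1475 W/m², so R = √(2.524×10¹⁴/(4π×13.1475)) = 1.24×10⁶ m.

R ≈ 1.24×10⁶ m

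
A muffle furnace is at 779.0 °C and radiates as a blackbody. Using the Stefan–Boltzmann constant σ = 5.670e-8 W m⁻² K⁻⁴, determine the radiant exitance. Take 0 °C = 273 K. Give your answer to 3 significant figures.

T = 779.0 °C + 273 = 1052.0 K.
Stefan–Boltzmann: I = σT⁴ = 5.670×10⁻⁸ × (1052.0)⁴ = 6.94×10⁴ W/m².

I ≈ 6.94×10⁴ W/m²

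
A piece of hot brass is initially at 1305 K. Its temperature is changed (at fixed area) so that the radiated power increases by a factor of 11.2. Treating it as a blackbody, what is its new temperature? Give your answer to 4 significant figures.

P ∝ T⁴, so T₂/T₁ = (P₂/P₁)^(1/4) = (11.2)^(1/4) = 1.82938.
T₂ = 1305 × 1.82938 = 2387 K.

T₂ ≈ 2387 K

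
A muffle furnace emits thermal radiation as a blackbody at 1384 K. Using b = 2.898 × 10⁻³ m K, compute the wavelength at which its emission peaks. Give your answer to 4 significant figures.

λ_max ≈ 2094 nm

Wien's displacement law: λ_max = b/T = (2.898×10⁻³ m·K)/(1384 K) = 2.0939×10⁻⁶ m.
That is 2094 nm, in the infrared range.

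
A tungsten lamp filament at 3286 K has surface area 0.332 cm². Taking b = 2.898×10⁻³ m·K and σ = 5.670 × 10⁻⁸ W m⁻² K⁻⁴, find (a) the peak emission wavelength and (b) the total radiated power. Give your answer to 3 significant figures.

λ_max ≈ 0.882 μm; P ≈ 219 W

(a) λ_max = b/T = 2.898×10⁻³/3286 = 8.819×10⁻⁷ m = 0.882 μm.
Area A = 0.332 cm² = 3.32×10⁻⁵ m².
(b) P = σAT⁴ = 5.670×10⁻⁸×3.32×10⁻⁵×(3286)⁴ = 219 W.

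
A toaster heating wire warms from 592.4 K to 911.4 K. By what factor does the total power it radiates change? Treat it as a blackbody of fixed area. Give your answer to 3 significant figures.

P ∝ T⁴, so P₂/P₁ = (T₂/T₁)⁴ = (911.4/592.4)⁴ = (1.53849)⁴ = 5.60.

P₂/P₁ ≈ 5.60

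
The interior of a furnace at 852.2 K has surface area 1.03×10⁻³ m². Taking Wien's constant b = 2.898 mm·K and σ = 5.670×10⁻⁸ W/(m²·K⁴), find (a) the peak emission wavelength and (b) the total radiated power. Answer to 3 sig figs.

(a) λ_max = b/T = 2.898×10⁻³/852.2 = 3.401×10⁻⁶ m = 3.40 μm.
Area A = 1.03×10⁻³ m².
(b) P = σAT⁴ = 5.670×10⁻⁸×1.03×10⁻³×(852.2)⁴ = 30.8 W.

λ_max ≈ 3.40 μm; P ≈ 30.8 W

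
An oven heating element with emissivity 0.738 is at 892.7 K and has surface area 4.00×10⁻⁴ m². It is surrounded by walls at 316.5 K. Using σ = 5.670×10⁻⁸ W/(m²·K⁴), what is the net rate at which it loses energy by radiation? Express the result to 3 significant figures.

Area A = 4.00×10⁻⁴ m².
Net radiated power P_net = εσA(T⁴ − T₀⁴) = 0.738×5.670×10⁻⁸×4.00×10⁻⁴×(892.7⁴ − 316.5⁴).
T⁴ − T₀⁴ = 6.35071×10¹¹ − 1.00345×10¹⁰ = 6.25036×10¹¹ K⁴, so P_net = 10.5 W.

Net loss ≈ 10.5 W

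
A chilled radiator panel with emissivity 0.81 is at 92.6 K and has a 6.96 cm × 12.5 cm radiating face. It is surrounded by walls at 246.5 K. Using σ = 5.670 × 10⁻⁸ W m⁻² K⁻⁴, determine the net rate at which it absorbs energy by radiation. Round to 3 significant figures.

Area A = 0.0696 × 0.125 = 8.7×10⁻³ m².
Net radiated power P_net = εσA(T⁴ − T₀⁴) = 0.81×5.670×10⁻⁸×8.7×10⁻³×(92.6⁴ − 246.5⁴).
T⁴ − T₀⁴ = 7.35265×10⁷ − 3.69205×10⁹ = -3.61852×10⁹ K⁴, so P_net = -1.45 W — negative, meaning a net gain of 1.45 W.

Net gain ≈ 1.45 W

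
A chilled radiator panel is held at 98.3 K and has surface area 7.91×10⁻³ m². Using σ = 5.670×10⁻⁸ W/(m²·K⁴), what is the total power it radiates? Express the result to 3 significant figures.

Area A = 7.91×10⁻³ m².
P = σAT⁴ = 5.670×10⁻⁸ × 7.91×10⁻³ × (98.3)⁴ = 0.0419 W.

P ≈ 0.0419 W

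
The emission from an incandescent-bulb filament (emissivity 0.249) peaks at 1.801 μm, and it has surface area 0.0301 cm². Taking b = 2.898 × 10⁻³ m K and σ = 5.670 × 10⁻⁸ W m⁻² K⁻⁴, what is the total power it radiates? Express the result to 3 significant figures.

Wien's law: T = b/λ_max = 2.898×10⁻³/1.801×10⁻⁶ = 1609.11 K.
Area A = 0.0301 cm² = 3.01×10⁻⁶ m².
Then P = εσAT⁴ = 0.249×5.670×10⁻⁸×3.01×10⁻⁶×(1609.11)⁴ = 0.285 W.

P ≈ 0.285 W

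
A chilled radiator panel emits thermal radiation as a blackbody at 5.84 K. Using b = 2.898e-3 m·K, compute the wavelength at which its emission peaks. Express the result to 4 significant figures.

λ_max ≈ 4.962×10⁻⁴ m

Wien's displacement law: λ_max = b/T = (2.898×10⁻³ m·K)/(5.84 K) = 4.9623×10⁻⁴ m.
That is 4.962×10⁻⁴ m, in the infrared range.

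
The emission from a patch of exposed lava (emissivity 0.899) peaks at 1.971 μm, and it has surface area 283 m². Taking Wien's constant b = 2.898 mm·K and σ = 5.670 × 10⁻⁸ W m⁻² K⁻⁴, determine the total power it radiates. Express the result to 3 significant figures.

Wien's law: T = b/λ_max = 2.898×10⁻³/1.971×10⁻⁶ = 1470.32 K.
Area A = 283 m².
Then P = εσAT⁴ = 0.899×5.670×10⁻⁸×283×(1470.32)⁴ = 6.74×10⁷ W.

P ≈ 6.74×10⁷ W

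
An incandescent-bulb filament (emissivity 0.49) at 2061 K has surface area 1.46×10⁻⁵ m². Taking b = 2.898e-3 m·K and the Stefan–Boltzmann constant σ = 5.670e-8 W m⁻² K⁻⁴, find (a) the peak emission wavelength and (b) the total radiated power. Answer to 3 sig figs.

λ_max ≈ 1.41×10³ nm; P ≈ 7.32 W

(a) λ_max = b/T = 2.898×10⁻³/2061 = 1.406×10⁻⁶ m = 1.41×10³ nm.
Area A = 1.46×10⁻⁵ m².
(b) P = εσAT⁴ = 0.49×5.670×10⁻⁸×1.46×10⁻⁵×(2061)⁴ = 7.32 W.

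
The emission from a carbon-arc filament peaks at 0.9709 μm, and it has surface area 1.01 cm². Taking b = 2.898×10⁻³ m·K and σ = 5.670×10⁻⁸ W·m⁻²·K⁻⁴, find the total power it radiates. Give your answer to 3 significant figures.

Wien's law: T = b/λ_max = 2.898×10⁻³/9.709×10⁻⁷ = 2984.86 K.
Area A = 1.01 cm² = 1.01×10⁻⁴ m².
Then P = σAT⁴ = 5.670×10⁻⁸×1.01×10⁻⁴×(2984.86)⁴ = 455 W.

P ≈ 455 W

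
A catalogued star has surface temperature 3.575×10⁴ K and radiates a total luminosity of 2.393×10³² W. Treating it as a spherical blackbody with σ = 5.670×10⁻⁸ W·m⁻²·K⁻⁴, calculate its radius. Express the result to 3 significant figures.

L = 4πR²σT⁴ ⇒ R = √(L/(4πσT⁴)).
σT⁴ = 9.26163×10¹⁰ W/m², so R = √(2.393×10³²/(4π×9.26163×10¹⁰)) = 1.43×10¹⁰ m.

R ≈ 1.43×10¹⁰ m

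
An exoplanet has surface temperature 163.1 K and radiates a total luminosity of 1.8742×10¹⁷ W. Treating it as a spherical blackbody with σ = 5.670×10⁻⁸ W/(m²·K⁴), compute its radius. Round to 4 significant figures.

R ≈ 1.928×10⁷ m

L = 4πR²σT⁴ ⇒ R = √(L/(4πσT⁴)).
σT⁴ = 40.1235 W/m², so R = √(1.8742×10¹⁷/(4π×40.1235)) = 1.928×10⁷ m.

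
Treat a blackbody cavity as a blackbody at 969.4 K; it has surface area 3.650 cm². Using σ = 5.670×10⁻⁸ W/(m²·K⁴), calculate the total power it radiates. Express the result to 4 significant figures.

Area A = 3.650 cm² = 3.650×10⁻⁴ m².
P = σAT⁴ = 5.670×10⁻⁸ × 3.650×10⁻⁴ × (969.4)⁴ = 18.28 W.

P ≈ 18.28 W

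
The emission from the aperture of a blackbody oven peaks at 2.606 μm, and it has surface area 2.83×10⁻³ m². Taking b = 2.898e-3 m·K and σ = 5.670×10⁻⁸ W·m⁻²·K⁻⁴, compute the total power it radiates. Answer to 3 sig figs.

Wien's law: T = b/λ_max = 2.898×10⁻³/2.606×10⁻⁶ = 1112.05 K.
Area A = 2.83×10⁻³ m².
Then P = σAT⁴ = 5.670×10⁻⁸×2.83×10⁻³×(1112.05)⁴ = 245 W.

P ≈ 245 W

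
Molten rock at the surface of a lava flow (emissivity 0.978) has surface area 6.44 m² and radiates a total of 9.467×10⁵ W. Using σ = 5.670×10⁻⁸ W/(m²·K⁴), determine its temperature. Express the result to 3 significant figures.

T ≈ 1.28×10³ K

Area A = 6.44 m².
P = εσAT⁴ ⇒ T = (P/(εσA))^(1/4) = (9.467×10⁵/(0.978×5.670×10⁻⁸×6.44))^(1/4) = 1.28×10³ K.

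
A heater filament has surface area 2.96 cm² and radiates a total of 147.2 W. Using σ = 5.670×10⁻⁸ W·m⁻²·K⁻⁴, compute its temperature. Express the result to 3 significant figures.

T ≈ 1.72×10³ K

Area A = 2.96 cm² = 2.96×10⁻⁴ m².
P = σAT⁴ ⇒ T = (P/(σA))^(1/4) = (147.2/(5.670×10⁻⁸×2.96×10⁻⁴))^(1/4) = 1.72×10³ K.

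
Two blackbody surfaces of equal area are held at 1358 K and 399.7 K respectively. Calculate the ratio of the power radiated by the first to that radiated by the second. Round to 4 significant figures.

P₁/P₂ ≈ 133.2

With equal areas, P₁/P₂ = (T₁/T₂)⁴ = (1358/399.7)⁴ = 133.2.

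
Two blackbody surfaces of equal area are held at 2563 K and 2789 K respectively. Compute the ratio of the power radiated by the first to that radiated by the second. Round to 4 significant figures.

With equal areas, P₁/P₂ = (T₁/T₂)⁴ = (2563/2789)⁴ = 0.7132.

P₁/P₂ ≈ 0.7132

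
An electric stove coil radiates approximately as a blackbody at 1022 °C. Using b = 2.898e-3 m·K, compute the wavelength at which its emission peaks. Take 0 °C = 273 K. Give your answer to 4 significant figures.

T = 1022 °C + 273 = 1295 K.
Wien's displacement law: λ_max = b/T = (2.898×10⁻³ m·K)/(1295 K) = 2.2378×10⁻⁶ m.
That is 2.238 μm, in the infrared range.

λ_max ≈ 2.238 μm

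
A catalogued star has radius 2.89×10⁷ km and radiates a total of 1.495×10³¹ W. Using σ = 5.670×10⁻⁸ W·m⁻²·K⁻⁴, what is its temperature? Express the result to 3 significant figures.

T ≈ 1.26×10⁴ K

Surface area A = 4πR² = 4π(2.89×10¹⁰ m)² = 1.04956×10²² m².
P = σAT⁴ ⇒ T = (P/(σA))^(1/4) = (1.495×10³¹/(5.670×10⁻⁸×1.04956×10²²))^(1/4) = 1.26×10⁴ K.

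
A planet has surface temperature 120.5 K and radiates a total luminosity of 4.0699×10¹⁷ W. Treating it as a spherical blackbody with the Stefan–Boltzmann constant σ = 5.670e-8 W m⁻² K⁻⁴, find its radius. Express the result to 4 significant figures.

L = 4πR²σT⁴ ⇒ R = √(L/(4πσT⁴)).
σT⁴ = 11.9545 W/m², so R = √(4.0699×10¹⁷/(4π×11.9545)) = 5.205×10⁷ m.

R ≈ 5.205×10⁷ m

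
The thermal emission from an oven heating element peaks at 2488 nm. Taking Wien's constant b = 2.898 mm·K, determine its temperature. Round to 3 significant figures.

T ≈ 1.16×10³ K

Wien's law gives T = b/λ_max = (2.898×10⁻³ m·K)/(2.488×10⁻⁶ m) = 1.16×10³ K.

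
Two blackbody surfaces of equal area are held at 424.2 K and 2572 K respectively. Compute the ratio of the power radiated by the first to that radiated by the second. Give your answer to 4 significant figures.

P₁/P₂ ≈ 7.399×10⁻⁴

With equal areas, P₁/P₂ = (T₁/T₂)⁴ = (424.2/2572)⁴ = 7.399×10⁻⁴.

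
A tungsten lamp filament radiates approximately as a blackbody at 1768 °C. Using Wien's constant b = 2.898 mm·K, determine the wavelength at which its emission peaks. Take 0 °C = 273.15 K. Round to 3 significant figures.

T = 1768 °C + 273.15 = 2041.15 K.
Wien's displacement law: λ_max = b/T = (2.898×10⁻³ m·K)/(2041.15 K) = 1.420×10⁻⁶ m.
That is 1.42×10³ nm, in the infrared range.

λ_max ≈ 1.42×10³ nm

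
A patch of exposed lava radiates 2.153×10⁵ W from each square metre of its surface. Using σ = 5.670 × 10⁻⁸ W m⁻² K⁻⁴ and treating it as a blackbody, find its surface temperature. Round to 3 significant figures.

I = σT⁴, so T = (I/σ)^(1/4) = (2.153×10⁵/(5.670×10⁻⁸))^(1/4) = 1.40×10³ K.

T ≈ 1.40×10³ K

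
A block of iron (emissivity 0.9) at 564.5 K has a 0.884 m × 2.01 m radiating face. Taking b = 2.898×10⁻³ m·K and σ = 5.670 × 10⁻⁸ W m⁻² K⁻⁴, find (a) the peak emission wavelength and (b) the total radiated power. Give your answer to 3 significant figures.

λ_max ≈ 5.13 μm; P ≈ 9.21×10³ W

(a) λ_max = b/T = 2.898×10⁻³/564.5 = 5.134×10⁻⁶ m = 5.13 μm.
Area A = 0.884 × 2.01 = 1.77684 m².
(b) P = εσAT⁴ = 0.9×5.670×10⁻⁸×1.77684×(564.5)⁴ = 9.21×10³ W.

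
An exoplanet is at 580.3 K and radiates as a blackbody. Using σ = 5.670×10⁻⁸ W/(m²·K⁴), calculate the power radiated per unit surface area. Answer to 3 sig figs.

Stefan–Boltzmann: I = σT⁴ = 5.670×10⁻⁸ × (580.3)⁴ = 6.43×10³ W/m².

I ≈ 6.43×10³ W/m²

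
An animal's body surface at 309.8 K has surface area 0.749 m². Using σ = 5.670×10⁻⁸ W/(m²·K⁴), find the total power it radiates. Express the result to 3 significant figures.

P ≈ 391 W

Area A = 0.749 m².
P = σAT⁴ = 5.670×10⁻⁸ × 0.749 × (309.8)⁴ = 391 W.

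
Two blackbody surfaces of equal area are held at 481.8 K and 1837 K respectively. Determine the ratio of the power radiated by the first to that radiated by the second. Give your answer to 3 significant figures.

P₁/P₂ ≈ 4.73×10⁻³

With equal areas, P₁/P₂ = (T₁/T₂)⁴ = (481.8/1837)⁴ = 4.73×10⁻³.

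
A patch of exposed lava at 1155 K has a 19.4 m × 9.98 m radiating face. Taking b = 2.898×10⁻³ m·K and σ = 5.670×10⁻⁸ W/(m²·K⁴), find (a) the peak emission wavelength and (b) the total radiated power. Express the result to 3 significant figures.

λ_max ≈ 2.51×10³ nm; P ≈ 1.95×10⁷ W

(a) λ_max = b/T = 2.898×10⁻³/1155 = 2.509×10⁻⁶ m = 2.51×10³ nm.
Area A = 19.4 × 9.98 = 193.612 m².
(b) P = σAT⁴ = 5.670×10⁻⁸×193.612×(1155)⁴ = 1.95×10⁷ W.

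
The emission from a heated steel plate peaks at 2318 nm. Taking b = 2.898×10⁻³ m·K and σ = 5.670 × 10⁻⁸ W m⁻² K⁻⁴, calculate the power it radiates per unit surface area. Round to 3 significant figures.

Wien's law: T = b/λ_max = 2.898×10⁻³/2.318×10⁻⁶ = 1250.22 K.
Then I = σT⁴ = 5.670×10⁻⁸×(1250.22)⁴ = 1.39×10⁵ W/m².

I ≈ 1.39×10⁵ W/m²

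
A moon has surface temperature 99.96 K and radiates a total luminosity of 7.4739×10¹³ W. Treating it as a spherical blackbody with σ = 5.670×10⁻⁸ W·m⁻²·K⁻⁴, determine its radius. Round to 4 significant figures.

L = 4πR²σT⁴ ⇒ R = √(L/(4πσT⁴)).
σT⁴ = 5.66093 W/m², so R = √(7.4739×10¹³/(4π×5.66093)) = 1.025×10⁶ m.

R ≈ 1.025×10⁶ m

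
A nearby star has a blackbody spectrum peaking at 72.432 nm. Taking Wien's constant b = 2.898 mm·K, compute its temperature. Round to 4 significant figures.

Wien's law gives T = b/λ_max = (2.898×10⁻³ m·K)/(7.2432×10⁻⁸ m) = 4.001×10⁴ K.

T ≈ 4.001×10⁴ K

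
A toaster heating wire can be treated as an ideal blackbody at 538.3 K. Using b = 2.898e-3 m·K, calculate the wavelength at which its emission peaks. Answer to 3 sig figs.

λ_max ≈ 5.38 μm

Wien's displacement law: λ_max = b/T = (2.898×10⁻³ m·K)/(538.3 K) = 5.384×10⁻⁶ m.
That is 5.38 μm, in the infrared range.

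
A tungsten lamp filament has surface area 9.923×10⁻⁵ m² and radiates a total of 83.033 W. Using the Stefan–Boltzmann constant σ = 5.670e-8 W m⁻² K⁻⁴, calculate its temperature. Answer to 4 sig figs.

Area A = 9.923×10⁻⁵ m².
P = σAT⁴ ⇒ T = (P/(σA))^(1/4) = (83.033/(5.670×10⁻⁸×9.923×10⁻⁵))^(1/4) = 1960 K.

T ≈ 1960 K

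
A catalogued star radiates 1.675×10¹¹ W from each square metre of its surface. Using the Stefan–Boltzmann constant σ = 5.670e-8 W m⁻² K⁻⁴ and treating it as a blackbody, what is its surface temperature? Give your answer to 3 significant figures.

T ≈ 4.15×10⁴ K

I = σT⁴, so T = (I/σ)^(1/4) = (1.675×10¹¹/(5.670×10⁻⁸))^(1/4) = 4.15×10⁴ K.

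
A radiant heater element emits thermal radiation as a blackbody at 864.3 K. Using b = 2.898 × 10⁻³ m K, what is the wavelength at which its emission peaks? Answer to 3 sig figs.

Wien's displacement law: λ_max = b/T = (2.898×10⁻³ m·K)/(864.3 K) = 3.353×10⁻⁶ m.
That is 3.35 μm, in the infrared range.

λ_max ≈ 3.35 μm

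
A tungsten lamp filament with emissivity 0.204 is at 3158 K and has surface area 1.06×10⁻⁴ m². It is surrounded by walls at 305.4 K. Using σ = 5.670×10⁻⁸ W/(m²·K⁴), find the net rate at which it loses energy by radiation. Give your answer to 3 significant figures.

Net loss ≈ 122 W

Area A = 1.06×10⁻⁴ m².
Net radiated power P_net = εσA(T⁴ − T₀⁴) = 0.204×5.670×10⁻⁸×1.06×10⁻⁴×(3158⁴ − 305.4⁴).
T⁴ − T₀⁴ = 9.94600×10¹³ − 8.69914×10⁹ = 9.94513×10¹³ K⁴, so P_net = 122 W.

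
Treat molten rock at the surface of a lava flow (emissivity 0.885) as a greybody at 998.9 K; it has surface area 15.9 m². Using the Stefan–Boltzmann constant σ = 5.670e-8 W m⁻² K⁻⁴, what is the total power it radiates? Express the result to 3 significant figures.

Area A = 15.9 m².
P = εσAT⁴ = 0.885 × 5.670×10⁻⁸ × 15.9 × (998.9)⁴ = 7.94×10⁵ W.

P ≈ 7.94×10⁵ W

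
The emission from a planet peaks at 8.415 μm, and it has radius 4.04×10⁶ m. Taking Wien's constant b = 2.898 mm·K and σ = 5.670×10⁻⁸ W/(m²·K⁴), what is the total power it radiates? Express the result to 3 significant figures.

Wien's law: T = b/λ_max = 2.898×10⁻³/8.415×10⁻⁶ = 344.385 K.
Surface area A = 4πR² = 4π(4.04×10⁶ m)² = 2.05103×10¹⁴ m².
Then P = σAT⁴ = 5.670×10⁻⁸×2.05103×10¹⁴×(344.385)⁴ = 1.64×10¹⁷ W.

P ≈ 1.64×10¹⁷ W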